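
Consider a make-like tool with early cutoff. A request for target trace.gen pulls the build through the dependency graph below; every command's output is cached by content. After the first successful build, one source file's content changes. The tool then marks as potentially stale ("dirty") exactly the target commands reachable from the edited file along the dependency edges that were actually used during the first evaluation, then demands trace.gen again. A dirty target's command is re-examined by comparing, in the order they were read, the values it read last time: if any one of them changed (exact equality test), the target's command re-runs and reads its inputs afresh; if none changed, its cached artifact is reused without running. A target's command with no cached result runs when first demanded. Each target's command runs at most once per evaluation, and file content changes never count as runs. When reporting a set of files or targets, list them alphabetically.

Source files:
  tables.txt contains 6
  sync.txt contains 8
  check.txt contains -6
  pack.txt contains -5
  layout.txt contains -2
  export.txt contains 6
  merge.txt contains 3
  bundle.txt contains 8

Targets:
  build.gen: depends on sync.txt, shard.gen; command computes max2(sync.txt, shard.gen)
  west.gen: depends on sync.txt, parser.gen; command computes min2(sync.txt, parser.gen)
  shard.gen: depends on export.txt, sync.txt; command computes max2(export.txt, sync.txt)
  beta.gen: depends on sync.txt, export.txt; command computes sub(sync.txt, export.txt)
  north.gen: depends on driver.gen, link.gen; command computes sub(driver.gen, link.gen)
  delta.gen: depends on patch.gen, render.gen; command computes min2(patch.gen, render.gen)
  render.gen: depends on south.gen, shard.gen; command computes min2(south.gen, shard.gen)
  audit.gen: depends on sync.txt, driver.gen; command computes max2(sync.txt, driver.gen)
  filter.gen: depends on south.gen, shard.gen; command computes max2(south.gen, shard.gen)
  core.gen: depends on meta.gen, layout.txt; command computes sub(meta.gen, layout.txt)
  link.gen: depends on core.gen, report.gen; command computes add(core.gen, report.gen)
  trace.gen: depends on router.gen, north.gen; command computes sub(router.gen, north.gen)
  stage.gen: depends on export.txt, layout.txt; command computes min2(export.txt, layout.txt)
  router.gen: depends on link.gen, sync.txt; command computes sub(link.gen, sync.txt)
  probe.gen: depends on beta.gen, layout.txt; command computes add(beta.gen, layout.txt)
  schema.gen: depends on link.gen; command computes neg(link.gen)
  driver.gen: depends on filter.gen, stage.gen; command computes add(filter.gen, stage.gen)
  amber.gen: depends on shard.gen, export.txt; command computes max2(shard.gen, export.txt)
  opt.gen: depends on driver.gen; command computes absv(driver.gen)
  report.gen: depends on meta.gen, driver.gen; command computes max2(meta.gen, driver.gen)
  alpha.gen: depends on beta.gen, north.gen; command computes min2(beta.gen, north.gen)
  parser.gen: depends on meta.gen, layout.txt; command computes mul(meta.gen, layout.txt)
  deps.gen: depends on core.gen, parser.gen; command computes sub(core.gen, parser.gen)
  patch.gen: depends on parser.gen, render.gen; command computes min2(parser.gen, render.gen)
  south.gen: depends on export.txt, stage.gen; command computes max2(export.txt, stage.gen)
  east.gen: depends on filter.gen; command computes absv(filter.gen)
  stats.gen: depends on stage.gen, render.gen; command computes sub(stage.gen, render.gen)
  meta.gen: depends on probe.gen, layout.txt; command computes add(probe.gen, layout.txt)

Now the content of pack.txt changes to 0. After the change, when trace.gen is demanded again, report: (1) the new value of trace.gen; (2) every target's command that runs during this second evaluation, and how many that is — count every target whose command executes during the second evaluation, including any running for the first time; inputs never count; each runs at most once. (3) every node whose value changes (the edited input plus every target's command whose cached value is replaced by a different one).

First demand of the output computes:
  beta.gen = sub(8, 6) = 2
  probe.gen = add(2, -2) = 0
  meta.gen = add(0, -2) = -2
  core.gen = sub(-2, -2) = 0
  shard.gen = max2(6, 8) = 8
  stage.gen = min2(6, -2) = -2
  south.gen = max2(6, -2) = 6
  filter.gen = max2(6, 8) = 8
  driver.gen = add(8, -2) = 6
  report.gen = max2(-2, 6) = 6
  link.gen = add(0, 6) = 6
  north.gen = sub(6, 6) = 0
  router.gen = sub(6, 8) = -2
  trace.gen = sub(-2, 0) = -2

After the edit, cleaning proceeds:
  no node depends on pack.txt at all; the second demand re-runs nothing.

Note the shortcut — nothing in the graph depends on pack.txt at all, so no recomputation happens.

Demanding trace.gen again yields -2.
0 target commands run: none.
The nodes whose values change: pack.txt.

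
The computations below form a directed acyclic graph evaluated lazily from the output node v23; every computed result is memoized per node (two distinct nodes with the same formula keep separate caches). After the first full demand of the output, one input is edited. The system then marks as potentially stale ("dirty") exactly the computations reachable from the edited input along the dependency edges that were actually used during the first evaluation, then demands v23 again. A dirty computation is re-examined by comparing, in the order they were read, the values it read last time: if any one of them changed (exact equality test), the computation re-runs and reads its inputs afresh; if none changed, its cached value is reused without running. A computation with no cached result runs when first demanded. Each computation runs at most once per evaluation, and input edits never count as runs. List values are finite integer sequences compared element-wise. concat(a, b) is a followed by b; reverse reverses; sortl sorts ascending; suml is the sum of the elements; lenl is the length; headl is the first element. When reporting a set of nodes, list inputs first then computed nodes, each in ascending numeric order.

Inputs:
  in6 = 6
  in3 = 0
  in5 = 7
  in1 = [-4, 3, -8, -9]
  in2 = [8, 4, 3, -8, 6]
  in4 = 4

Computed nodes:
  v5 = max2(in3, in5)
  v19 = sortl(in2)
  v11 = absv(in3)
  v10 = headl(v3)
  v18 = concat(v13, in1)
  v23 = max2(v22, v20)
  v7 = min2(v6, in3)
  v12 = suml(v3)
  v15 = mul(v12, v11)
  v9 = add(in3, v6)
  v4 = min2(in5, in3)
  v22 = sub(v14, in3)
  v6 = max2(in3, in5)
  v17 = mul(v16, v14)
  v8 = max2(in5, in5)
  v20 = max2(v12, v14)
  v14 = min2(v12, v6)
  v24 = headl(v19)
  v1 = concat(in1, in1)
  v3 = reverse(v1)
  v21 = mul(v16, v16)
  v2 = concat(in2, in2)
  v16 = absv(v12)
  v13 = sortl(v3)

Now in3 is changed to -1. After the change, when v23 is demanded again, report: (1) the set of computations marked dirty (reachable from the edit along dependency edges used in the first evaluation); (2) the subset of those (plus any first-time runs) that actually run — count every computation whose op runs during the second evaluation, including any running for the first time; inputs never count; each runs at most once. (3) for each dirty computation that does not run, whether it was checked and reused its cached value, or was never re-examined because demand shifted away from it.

The edit dirties: v6, v14, v20, v22, v23.
3 computations run: v6, v22, v23.
Cache hits after checking: v14, v20.
Note where the cutoff bites: v14 is checked, finds nothing changed, and keeps its cache.

First demand of the output computes:
  v1 = concat([-4, 3, -8, -9], [-4, 3, -8, -9]) = [-4, 3, -8, -9, -4, 3, -8, -9]
  v3 = reverse([-4, 3, -8, -9, -4, 3, -8, -9]) = [-9, -8, 3, -4, -9, -8, 3, -4]
  v6 = max2(0, 7) = 7
  v12 = suml([-9, -8, 3, -4, -9, -8, 3, -4]) = -36
  v14 = min2(-36, 7) = -36
  v20 = max2(-36, -36) = -36
  v22 = sub(-36, 0) = -36
  v23 = max2(-36, -36) = -36

After the edit, cleaning proceeds:
  v6: a read changed (in3 0->-1) — executes, giving 7 — identical to its old value.
  v14: dirty, but its reads are unchanged (v12 unchanged, v6 unchanged); cached -36 stands.
  v20: dirty, but its reads are unchanged (v12 unchanged, v14 unchanged); cached -36 stands.
  v22: a read changed (in3 0->-1) — executes, giving -35.
  v23: a read changed (v22 -36->-35) — executes, giving -35.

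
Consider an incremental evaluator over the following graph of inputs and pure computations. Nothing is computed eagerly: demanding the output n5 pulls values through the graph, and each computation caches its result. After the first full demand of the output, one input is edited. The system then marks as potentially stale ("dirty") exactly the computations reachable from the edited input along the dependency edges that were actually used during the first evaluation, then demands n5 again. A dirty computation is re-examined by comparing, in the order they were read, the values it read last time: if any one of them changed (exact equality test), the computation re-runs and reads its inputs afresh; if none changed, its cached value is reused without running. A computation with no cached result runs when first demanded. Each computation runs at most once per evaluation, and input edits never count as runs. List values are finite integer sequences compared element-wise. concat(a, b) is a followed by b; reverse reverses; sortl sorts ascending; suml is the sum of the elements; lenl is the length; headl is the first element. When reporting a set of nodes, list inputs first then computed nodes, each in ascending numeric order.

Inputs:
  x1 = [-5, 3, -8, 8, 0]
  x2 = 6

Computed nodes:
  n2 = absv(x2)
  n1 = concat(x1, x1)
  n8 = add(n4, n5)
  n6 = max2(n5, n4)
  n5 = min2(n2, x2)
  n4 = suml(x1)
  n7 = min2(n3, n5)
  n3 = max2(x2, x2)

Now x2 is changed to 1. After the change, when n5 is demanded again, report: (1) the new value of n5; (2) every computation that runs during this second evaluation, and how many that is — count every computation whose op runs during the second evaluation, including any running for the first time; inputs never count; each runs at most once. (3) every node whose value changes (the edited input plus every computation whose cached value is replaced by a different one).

Initial pass — values computed on the first demand:
  n2 = absv(6) = 6
  n5 = min2(6, 6) = 6

Second demand — change propagation:
  n2: re-runs because x2 6->1; new result 1.
  n5: re-runs because n2 6->1; x2 6->1; new result 1.

n5 now evaluates to 1.
Run set: n2, n5 (2 run).
Changed values: x2, n2, n5.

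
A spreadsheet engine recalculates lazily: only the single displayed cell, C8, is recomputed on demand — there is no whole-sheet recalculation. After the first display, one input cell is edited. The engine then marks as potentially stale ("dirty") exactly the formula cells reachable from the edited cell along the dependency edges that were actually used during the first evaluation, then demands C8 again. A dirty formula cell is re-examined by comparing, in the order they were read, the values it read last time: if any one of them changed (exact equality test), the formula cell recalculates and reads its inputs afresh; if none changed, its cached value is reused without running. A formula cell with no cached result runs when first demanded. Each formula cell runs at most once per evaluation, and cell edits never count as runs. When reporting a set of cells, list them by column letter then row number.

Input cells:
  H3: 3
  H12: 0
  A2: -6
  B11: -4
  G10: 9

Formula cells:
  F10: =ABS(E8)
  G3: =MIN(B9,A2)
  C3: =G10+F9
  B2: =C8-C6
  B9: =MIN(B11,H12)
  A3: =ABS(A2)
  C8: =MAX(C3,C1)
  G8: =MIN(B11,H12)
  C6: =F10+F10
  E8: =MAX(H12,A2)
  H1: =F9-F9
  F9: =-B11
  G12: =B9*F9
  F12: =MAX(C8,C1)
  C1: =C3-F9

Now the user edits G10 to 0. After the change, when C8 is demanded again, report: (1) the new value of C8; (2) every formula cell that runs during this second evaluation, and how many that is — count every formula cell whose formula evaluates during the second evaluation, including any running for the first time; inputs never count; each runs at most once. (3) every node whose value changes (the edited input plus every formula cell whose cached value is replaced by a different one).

New value of C8: 4.
Formula cells that run: C1, C3, C8 — 3 in total.
Values that change: C1, C3, C8, G10.

First evaluation (everything demanded from the output):
  F9 = -(-4) = 4
  C3 = 9 + 4 = 13
  C1 = 13 - 4 = 9
  C8 = MAX(13, 9) = 13

Propagation after the edit:
  C3: runs — G10 9->0; result 4.
  C1: runs — C3 13->4; result 0.
  C8: runs — C3 13->4; C1 9->0; result 4.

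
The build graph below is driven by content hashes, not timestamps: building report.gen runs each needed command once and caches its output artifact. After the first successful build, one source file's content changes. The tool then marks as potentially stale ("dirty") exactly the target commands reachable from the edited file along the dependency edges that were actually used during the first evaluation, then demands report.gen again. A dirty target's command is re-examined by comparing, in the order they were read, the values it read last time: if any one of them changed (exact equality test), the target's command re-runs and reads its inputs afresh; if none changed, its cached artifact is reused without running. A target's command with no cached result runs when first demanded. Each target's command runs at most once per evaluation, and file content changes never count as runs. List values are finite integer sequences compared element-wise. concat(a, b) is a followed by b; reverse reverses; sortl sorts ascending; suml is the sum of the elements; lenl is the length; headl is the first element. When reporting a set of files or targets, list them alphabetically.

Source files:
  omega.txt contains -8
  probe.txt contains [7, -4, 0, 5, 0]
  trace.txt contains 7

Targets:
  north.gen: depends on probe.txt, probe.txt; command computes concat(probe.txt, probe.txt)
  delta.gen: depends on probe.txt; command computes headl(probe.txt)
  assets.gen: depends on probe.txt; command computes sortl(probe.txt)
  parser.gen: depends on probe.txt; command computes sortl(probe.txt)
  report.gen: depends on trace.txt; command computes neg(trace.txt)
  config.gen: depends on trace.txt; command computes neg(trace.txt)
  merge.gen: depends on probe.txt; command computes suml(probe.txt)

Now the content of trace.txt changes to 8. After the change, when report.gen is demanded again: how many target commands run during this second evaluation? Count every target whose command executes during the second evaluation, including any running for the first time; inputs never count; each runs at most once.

Initial pass — values computed on the first demand:
  report.gen = neg(7) = -7

Second demand — change propagation:
  report.gen: re-runs because trace.txt 7->8; new result -8.

Run set: report.gen (1 run).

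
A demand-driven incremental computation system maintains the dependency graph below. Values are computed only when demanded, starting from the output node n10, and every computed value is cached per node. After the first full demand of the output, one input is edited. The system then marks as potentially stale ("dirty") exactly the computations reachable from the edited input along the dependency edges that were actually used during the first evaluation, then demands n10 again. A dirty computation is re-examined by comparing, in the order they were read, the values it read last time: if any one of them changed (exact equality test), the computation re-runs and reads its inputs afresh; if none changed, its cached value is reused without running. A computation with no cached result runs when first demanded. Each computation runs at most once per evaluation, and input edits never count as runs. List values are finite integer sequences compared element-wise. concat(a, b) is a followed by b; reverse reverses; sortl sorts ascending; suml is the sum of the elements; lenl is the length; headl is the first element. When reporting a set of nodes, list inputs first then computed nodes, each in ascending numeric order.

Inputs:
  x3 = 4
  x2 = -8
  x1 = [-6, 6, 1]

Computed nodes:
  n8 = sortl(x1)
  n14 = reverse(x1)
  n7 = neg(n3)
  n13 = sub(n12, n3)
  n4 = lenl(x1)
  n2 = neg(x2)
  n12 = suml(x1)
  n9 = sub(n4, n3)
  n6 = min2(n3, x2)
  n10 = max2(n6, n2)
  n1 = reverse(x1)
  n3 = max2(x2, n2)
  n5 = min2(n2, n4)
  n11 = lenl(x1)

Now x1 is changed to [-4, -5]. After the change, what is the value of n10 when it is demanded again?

New value of n10: 8.
Key observation: x1 is never demanded by the output, so the edit triggers no recomputation at all.

First evaluation (everything demanded from the output):
  n2 = neg(-8) = 8
  n3 = max2(-8, 8) = 8
  n6 = min2(8, -8) = -8
  n10 = max2(-8, 8) = 8

Propagation after the edit:
  x1 feeds no computation that the output demands — nothing is marked dirty and nothing runs.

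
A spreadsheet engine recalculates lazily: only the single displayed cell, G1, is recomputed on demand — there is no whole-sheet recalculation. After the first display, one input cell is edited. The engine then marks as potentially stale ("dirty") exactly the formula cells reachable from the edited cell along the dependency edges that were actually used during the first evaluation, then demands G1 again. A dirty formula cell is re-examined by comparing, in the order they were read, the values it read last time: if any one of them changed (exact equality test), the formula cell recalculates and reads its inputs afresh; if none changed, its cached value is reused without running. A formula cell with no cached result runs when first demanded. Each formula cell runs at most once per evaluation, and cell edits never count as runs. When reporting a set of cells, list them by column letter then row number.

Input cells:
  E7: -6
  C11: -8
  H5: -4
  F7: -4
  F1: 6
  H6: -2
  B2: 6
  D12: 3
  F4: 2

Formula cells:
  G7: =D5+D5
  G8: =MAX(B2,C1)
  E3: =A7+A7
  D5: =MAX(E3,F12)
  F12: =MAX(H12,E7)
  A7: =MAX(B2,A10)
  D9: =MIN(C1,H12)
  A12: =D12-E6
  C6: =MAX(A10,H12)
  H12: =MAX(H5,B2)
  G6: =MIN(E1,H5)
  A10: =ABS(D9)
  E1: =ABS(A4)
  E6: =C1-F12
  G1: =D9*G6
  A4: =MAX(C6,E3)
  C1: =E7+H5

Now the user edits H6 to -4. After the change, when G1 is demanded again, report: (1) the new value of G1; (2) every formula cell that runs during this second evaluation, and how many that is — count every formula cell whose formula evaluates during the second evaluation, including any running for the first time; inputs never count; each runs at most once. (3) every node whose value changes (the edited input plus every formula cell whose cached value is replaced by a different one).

New value of G1: 40.
Formula cells that run: none — 0 in total.
Values that change: H6.
Key observation: H6 is never demanded by the output, so the edit triggers no recomputation at all.

First evaluation (everything demanded from the output):
  C1 = -6 + -4 = -10
  H12 = MAX(-4, 6) = 6
  D9 = MIN(-10, 6) = -10
  A10 = ABS(-10) = 10
  A7 = MAX(6, 10) = 10
  C6 = MAX(10, 6) = 10
  E3 = 10 + 10 = 20
  A4 = MAX(10, 20) = 20
  E1 = ABS(20) = 20
  G6 = MIN(20, -4) = -4
  G1 = -10 * -4 = 40

Propagation after the edit:
  H6 feeds no computation that the output demands — nothing is marked dirty and nothing runs.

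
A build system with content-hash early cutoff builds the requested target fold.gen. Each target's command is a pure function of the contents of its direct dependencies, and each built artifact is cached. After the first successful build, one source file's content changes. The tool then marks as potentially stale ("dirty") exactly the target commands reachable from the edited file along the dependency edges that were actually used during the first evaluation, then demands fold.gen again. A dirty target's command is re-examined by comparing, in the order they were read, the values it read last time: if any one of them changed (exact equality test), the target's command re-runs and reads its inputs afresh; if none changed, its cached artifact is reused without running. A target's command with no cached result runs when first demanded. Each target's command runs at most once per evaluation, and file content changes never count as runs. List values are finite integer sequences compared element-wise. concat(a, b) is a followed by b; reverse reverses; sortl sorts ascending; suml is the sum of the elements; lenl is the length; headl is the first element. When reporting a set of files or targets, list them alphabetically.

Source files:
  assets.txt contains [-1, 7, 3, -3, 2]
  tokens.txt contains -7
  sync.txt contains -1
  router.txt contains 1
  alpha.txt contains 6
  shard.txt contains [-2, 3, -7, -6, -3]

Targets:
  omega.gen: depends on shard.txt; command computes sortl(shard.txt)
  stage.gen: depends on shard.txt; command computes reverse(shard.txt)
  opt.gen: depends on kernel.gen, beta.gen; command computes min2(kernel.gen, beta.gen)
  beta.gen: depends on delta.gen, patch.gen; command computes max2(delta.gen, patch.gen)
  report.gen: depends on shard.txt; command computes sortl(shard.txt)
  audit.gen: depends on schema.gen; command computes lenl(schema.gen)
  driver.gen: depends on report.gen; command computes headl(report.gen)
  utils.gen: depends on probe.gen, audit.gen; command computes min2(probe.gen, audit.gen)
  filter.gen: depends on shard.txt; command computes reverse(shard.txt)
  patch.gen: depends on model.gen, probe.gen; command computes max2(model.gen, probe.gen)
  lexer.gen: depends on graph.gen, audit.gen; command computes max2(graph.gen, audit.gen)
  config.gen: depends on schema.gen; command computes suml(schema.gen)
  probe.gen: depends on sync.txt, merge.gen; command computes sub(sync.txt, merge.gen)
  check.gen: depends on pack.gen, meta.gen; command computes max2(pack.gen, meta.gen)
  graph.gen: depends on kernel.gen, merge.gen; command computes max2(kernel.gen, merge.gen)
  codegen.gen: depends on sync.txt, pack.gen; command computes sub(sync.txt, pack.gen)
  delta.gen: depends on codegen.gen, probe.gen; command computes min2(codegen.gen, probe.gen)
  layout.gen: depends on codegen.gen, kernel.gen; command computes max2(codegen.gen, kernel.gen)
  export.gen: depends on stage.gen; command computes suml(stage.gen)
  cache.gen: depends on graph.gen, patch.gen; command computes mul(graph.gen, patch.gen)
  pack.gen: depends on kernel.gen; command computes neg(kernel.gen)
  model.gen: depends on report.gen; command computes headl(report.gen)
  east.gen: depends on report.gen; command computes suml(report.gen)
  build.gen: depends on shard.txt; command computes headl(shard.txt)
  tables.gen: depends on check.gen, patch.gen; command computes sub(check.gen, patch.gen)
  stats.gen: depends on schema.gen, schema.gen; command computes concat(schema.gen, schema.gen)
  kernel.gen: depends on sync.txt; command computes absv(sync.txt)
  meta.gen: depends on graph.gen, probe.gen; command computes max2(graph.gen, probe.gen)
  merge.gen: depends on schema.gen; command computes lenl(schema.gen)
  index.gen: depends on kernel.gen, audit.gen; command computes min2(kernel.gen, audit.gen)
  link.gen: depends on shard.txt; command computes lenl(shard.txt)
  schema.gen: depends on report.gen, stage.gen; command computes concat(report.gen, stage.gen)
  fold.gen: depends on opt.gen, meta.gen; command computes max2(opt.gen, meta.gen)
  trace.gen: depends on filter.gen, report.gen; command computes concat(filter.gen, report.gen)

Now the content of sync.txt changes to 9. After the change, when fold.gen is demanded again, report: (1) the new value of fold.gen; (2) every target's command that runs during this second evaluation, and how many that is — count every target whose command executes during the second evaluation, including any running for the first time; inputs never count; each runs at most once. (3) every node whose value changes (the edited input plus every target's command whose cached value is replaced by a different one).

New value of fold.gen: 10.
Target commands that run: beta.gen, codegen.gen, delta.gen, fold.gen, graph.gen, kernel.gen, meta.gen, opt.gen, pack.gen, patch.gen, probe.gen — 11 in total.
Values that change: beta.gen, codegen.gen, delta.gen, kernel.gen, opt.gen, pack.gen, patch.gen, probe.gen, sync.txt.

First evaluation (everything demanded from the output):
  kernel.gen = absv(-1) = 1
  pack.gen = neg(1) = -1
  codegen.gen = sub(-1, -1) = 0
  report.gen = sortl([-2, 3, -7, -6, -3]) = [-7, -6, -3, -2, 3]
  model.gen = headl([-7, -6, -3, -2, 3]) = -7
  stage.gen = reverse([-2, 3, -7, -6, -3]) = [-3, -6, -7, 3, -2]
  schema.gen = concat([-7, -6, -3, -2, 3], [-3, -6, -7, 3, -2]) = [-7, -6, -3, -2, 3, -3, -6, -7, 3, -2]
  merge.gen = lenl([-7, -6, -3, -2, 3, -3, -6, -7, 3, -2]) = 10
  graph.gen = max2(1, 10) = 10
  probe.gen = sub(-1, 10) = -11
  delta.gen = min2(0, -11) = -11
  meta.gen = max2(10, -11) = 10
  patch.gen = max2(-7, -11) = -7
  beta.gen = max2(-11, -7) = -7
  opt.gen = min2(1, -7) = -7
  fold.gen = max2(-7, 10) = 10

Propagation after the edit:
  kernel.gen: runs — sync.txt -1->9; result 9.
  graph.gen: runs — kernel.gen 1->9; result 10 (same value as before).
  pack.gen: runs — kernel.gen 1->9; result -9.
  codegen.gen: runs — sync.txt -1->9; pack.gen -1->-9; result 18.
  probe.gen: runs — sync.txt -1->9; result -1.
  delta.gen: runs — codegen.gen 0->18; probe.gen -11->-1; result -1.
  meta.gen: runs — probe.gen -11->-1; result 10 (same value as before).
  patch.gen: runs — probe.gen -11->-1; result -1.
  beta.gen: runs — delta.gen -11->-1; patch.gen -7->-1; result -1.
  opt.gen: runs — kernel.gen 1->9; beta.gen -7->-1; result -1.
  fold.gen: runs — opt.gen -7->-1; result 10 (same value as before).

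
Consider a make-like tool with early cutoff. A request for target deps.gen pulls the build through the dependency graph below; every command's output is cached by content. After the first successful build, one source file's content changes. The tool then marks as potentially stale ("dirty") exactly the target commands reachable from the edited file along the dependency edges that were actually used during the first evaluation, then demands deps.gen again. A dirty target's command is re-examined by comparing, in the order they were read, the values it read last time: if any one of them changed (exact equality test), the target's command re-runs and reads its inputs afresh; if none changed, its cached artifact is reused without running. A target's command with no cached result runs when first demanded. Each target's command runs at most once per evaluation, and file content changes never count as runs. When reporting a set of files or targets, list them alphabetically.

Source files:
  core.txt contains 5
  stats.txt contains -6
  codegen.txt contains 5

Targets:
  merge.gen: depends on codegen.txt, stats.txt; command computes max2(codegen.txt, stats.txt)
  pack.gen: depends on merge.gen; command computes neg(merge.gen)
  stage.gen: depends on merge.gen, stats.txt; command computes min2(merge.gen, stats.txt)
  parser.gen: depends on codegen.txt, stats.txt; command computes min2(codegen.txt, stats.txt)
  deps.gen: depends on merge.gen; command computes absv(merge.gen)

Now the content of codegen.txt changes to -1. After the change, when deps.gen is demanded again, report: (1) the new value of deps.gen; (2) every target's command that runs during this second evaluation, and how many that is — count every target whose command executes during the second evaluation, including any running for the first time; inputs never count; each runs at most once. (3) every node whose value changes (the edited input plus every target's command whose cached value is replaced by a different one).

Demanding deps.gen again yields 1.
2 target commands run: deps.gen, merge.gen.
The nodes whose values change: codegen.txt, deps.gen, merge.gen.

First demand of the output computes:
  merge.gen = max2(5, -6) = 5
  deps.gen = absv(5) = 5

After the edit, cleaning proceeds:
  merge.gen: a read changed (codegen.txt 5->-1) — executes, giving -1.
  deps.gen: a read changed (merge.gen 5->-1) — executes, giving 1.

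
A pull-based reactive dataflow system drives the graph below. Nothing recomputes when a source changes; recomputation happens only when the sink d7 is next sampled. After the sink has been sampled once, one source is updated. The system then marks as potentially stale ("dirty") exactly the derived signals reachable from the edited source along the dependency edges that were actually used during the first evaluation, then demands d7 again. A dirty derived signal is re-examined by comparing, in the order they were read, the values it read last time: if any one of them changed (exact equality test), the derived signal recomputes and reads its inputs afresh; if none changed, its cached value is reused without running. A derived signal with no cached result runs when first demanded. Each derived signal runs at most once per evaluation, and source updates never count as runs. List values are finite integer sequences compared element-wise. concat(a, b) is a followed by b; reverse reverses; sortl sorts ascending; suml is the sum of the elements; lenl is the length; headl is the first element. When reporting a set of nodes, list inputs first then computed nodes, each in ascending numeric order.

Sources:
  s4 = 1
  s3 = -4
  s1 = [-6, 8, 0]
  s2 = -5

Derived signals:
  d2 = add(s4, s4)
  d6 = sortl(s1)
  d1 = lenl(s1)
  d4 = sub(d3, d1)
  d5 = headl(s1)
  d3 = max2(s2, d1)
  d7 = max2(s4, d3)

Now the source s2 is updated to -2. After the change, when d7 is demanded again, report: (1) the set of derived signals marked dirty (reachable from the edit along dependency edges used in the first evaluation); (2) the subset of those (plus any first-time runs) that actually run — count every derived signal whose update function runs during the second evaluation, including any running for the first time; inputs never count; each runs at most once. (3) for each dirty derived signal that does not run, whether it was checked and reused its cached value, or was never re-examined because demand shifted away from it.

Marked dirty: d3, d7.
Derived signals that run: d3 — 1 in total.
Checked but reused from cache: d7.
Key observation: the change is absorbed at d3 — it re-runs but produces the same value, and the output's value is unchanged.

First evaluation (everything demanded from the output):
  d1 = lenl([-6, 8, 0]) = 3
  d3 = max2(-5, 3) = 3
  d7 = max2(1, 3) = 3

Propagation after the edit:
  d3: runs — s2 -5->-2; result 3 (same value as before).
  d7: checked — values it read are unchanged (s4 unchanged, d3 unchanged); reused cached 3 without running.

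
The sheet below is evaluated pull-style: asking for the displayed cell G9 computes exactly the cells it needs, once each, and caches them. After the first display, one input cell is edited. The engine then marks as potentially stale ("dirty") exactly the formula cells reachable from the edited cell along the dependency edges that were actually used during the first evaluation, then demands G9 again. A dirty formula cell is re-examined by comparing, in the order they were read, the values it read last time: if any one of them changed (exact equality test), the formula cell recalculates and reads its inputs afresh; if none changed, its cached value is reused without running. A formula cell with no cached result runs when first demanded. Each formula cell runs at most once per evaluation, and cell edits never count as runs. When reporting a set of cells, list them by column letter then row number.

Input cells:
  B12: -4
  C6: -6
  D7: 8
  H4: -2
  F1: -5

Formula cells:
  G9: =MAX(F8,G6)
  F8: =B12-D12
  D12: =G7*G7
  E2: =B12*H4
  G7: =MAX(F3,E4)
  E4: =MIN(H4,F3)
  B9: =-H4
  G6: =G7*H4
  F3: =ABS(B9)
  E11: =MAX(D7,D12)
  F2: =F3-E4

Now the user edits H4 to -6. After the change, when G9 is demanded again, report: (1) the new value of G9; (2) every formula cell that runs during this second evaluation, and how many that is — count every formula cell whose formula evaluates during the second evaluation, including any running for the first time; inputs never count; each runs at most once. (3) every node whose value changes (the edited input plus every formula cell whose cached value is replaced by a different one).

Demanding G9 again yields -36.
8 formula cells run: B9, D12, E4, F3, F8, G6, G7, G9.
The nodes whose values change: B9, D12, E4, F3, F8, G6, G7, G9, H4.

First demand of the output computes:
  B9 = -(-2) = 2
  F3 = ABS(2) = 2
  E4 = MIN(-2, 2) = -2
  G7 = MAX(2, -2) = 2
  D12 = 2 * 2 = 4
  F8 = -4 - 4 = -8
  G6 = 2 * -2 = -4
  G9 = MAX(-8, -4) = -4

After the edit, cleaning proceeds:
  B9: a read changed (H4 -2->-6) — executes, giving 6.
  F3: a read changed (B9 2->6) — executes, giving 6.
  E4: a read changed (H4 -2->-6; F3 2->6) — executes, giving -6.
  G7: a read changed (F3 2->6; E4 -2->-6) — executes, giving 6.
  D12: a read changed (G7 2->6; G7 2->6) — executes, giving 36.
  F8: a read changed (D12 4->36) — executes, giving -40.
  G6: a read changed (G7 2->6; H4 -2->-6) — executes, giving -36.
  G9: a read changed (F8 -8->-40; G6 -4->-36) — executes, giving -36.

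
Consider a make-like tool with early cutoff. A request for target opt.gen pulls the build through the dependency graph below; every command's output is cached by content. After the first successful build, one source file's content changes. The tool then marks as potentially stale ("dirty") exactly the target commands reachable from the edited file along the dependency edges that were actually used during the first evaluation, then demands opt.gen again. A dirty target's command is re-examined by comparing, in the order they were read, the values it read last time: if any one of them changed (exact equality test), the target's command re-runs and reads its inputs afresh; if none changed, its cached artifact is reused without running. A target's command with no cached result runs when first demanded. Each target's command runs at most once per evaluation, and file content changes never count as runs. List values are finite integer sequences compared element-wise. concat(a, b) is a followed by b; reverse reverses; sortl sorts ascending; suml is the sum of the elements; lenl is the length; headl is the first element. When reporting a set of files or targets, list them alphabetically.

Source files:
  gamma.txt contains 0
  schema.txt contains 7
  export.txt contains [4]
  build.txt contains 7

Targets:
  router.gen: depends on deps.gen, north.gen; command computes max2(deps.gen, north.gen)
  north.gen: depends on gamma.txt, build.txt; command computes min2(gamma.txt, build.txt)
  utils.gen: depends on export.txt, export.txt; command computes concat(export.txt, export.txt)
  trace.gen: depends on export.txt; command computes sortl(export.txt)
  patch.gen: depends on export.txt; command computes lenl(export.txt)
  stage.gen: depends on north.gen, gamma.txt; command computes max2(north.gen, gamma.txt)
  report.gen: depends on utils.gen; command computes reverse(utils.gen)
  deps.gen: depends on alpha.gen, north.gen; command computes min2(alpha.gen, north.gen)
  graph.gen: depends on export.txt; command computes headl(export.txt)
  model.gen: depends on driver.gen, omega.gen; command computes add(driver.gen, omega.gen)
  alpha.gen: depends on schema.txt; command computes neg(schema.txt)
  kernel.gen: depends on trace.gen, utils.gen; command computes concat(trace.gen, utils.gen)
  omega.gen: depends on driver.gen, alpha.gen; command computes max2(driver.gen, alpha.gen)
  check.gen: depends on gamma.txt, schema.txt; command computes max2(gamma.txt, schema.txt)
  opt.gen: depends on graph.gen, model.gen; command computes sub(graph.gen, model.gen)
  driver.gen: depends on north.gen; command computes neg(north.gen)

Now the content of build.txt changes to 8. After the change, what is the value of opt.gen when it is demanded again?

Demanding opt.gen again yields 4.
Note the absorption at north.gen: it re-runs yet its value is the same, leaving the output's value untouched.

First demand of the output computes:
  alpha.gen = neg(7) = -7
  graph.gen = headl([4]) = 4
  north.gen = min2(0, 7) = 0
  driver.gen = neg(0) = 0
  omega.gen = max2(0, -7) = 0
  model.gen = add(0, 0) = 0
  opt.gen = sub(4, 0) = 4

After the edit, cleaning proceeds:
  north.gen: a read changed (build.txt 7->8) — executes, giving 0 — identical to its old value.
  driver.gen: dirty, but its reads are unchanged (north.gen unchanged); cached 0 stands.
  omega.gen: dirty, but its reads are unchanged (driver.gen unchanged, alpha.gen unchanged); cached 0 stands.
  model.gen: dirty, but its reads are unchanged (driver.gen unchanged, omega.gen unchanged); cached 0 stands.
  opt.gen: dirty, but its reads are unchanged (graph.gen unchanged, model.gen unchanged); cached 4 stands.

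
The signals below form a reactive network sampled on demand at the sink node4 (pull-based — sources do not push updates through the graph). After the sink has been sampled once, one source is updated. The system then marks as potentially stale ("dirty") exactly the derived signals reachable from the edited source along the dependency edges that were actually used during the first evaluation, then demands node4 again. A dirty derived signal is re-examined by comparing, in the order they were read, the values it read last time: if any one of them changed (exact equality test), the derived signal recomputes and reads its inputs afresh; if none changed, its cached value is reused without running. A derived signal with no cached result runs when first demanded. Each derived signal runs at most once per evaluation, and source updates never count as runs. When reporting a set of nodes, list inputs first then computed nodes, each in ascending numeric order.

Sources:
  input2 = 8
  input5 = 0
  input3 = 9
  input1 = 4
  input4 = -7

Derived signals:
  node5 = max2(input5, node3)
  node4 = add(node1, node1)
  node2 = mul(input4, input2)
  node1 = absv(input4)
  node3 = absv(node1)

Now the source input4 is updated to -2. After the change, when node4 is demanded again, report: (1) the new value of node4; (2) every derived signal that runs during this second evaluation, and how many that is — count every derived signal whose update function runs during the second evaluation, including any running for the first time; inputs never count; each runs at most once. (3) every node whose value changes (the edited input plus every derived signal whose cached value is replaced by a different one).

Initial pass — values computed on the first demand:
  node1 = absv(-7) = 7
  node4 = add(7, 7) = 14

Second demand — change propagation:
  node1: re-runs because input4 -7->-2; new result 2.
  node4: re-runs because node1 7->2; node1 7->2; new result 4.

node4 now evaluates to 4.
Run set: node1, node4 (2 run).
Changed values: input4, node1, node4.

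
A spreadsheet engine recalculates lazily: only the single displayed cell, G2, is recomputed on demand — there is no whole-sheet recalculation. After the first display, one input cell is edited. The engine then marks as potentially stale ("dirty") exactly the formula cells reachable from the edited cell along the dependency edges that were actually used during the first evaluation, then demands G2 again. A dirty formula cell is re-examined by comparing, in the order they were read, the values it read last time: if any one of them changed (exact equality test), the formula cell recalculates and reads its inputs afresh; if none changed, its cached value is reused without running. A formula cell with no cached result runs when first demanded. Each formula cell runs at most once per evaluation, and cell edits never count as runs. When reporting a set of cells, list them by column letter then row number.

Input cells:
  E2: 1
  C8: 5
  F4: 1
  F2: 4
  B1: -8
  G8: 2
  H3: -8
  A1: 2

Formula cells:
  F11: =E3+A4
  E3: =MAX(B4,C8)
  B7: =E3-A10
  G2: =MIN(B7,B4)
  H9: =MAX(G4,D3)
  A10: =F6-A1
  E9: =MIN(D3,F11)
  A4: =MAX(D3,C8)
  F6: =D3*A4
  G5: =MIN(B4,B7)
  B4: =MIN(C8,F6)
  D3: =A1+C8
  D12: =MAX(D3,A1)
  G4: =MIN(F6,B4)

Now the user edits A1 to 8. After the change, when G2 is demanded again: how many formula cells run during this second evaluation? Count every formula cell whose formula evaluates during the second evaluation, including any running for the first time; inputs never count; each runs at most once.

Formula cells that run: A4, A10, B4, B7, D3, F6, G2 — 7 in total.
Key observation: the cutoff stops propagation at E3 — its inputs' values are unchanged, so it reuses its cache.

First evaluation (everything demanded from the output):
  D3 = 2 + 5 = 7
  A4 = MAX(7, 5) = 7
  F6 = 7 * 7 = 49
  A10 = 49 - 2 = 47
  B4 = MIN(5, 49) = 5
  E3 = MAX(5, 5) = 5
  B7 = 5 - 47 = -42
  G2 = MIN(-42, 5) = -42

Propagation after the edit:
  D3: runs — A1 2->8; result 13.
  A4: runs — D3 7->13; result 13.
  F6: runs — D3 7->13; A4 7->13; result 169.
  A10: runs — F6 49->169; A1 2->8; result 161.
  B4: runs — F6 49->169; result 5 (same value as before).
  E3: checked — values it read are unchanged (B4 unchanged, C8 unchanged); reused cached 5 without running.
  B7: runs — A10 47->161; result -156.
  G2: runs — B7 -42->-156; result -156.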